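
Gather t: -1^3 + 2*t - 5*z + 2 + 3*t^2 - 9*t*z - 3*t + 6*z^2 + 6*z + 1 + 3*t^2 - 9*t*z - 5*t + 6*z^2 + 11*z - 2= 6*t^2 + t*(-18*z - 6) + 12*z^2 + 12*z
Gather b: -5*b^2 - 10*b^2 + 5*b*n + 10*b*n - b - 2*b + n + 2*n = -15*b^2 + b*(15*n - 3) + 3*n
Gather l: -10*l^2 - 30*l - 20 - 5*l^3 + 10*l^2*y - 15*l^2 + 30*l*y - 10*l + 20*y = -5*l^3 + l^2*(10*y - 25) + l*(30*y - 40) + 20*y - 20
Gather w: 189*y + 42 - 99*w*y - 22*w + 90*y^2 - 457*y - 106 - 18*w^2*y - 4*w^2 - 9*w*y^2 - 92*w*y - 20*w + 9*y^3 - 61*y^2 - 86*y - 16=w^2*(-18*y - 4) + w*(-9*y^2 - 191*y - 42) + 9*y^3 + 29*y^2 - 354*y - 80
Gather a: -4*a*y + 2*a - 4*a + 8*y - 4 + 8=a*(-4*y - 2) + 8*y + 4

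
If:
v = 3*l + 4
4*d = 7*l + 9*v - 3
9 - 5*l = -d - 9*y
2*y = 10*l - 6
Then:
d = 966/97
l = 39/194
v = 893/194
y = -387/194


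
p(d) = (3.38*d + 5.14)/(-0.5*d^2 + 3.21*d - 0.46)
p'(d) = (1.0*d - 3.21)*(3.38*d + 5.14)/(-0.5*d^2 + 3.21*d - 0.46)^2 + 3.38/(-0.5*d^2 + 3.21*d - 0.46) = (1.69*d^2 + 5.14*d - 18.0542)/(0.25*d^4 - 3.21*d^3 + 10.7641*d^2 - 2.9532*d + 0.2116)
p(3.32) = 3.49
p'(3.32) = 0.80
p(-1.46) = -0.03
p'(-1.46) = -0.57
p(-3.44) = 0.37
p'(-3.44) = -0.05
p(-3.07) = 0.35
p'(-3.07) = -0.08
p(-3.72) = 0.38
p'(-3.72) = -0.04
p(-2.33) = 0.26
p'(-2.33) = -0.18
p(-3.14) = 0.35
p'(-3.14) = -0.07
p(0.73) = 4.71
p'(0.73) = -5.13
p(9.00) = -2.95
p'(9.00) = 1.13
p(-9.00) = 0.36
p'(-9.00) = 0.01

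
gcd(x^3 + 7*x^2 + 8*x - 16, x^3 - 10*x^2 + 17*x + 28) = 1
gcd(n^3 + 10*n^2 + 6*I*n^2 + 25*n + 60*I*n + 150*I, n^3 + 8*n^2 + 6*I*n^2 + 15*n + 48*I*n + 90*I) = n^2 + n*(5 + 6*I) + 30*I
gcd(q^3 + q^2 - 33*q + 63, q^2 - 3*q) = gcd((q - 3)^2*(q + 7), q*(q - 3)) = q - 3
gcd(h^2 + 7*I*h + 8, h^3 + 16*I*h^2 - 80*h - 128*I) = h + 8*I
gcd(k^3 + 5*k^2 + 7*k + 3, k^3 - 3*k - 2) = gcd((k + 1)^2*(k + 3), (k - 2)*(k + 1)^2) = k^2 + 2*k + 1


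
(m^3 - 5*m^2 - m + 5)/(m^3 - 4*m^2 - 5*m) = (m - 1)/m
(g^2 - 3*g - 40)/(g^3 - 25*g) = (g - 8)/(g*(g - 5))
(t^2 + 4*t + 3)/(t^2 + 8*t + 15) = (t + 1)/(t + 5)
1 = 1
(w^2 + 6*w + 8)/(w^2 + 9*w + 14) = (w + 4)/(w + 7)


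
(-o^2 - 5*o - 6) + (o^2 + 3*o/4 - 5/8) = -17*o/4 - 53/8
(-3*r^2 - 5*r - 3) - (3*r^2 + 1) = -6*r^2 - 5*r - 4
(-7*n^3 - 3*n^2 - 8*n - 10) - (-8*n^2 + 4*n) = -7*n^3 + 5*n^2 - 12*n - 10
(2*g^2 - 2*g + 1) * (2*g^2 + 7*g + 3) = 4*g^4 + 10*g^3 - 6*g^2 + g + 3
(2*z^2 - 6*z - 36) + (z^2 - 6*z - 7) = 3*z^2 - 12*z - 43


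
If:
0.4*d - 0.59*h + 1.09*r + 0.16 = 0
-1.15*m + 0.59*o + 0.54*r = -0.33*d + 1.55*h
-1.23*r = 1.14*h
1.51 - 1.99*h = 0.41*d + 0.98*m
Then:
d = -4.31644736842105*r - 0.4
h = -1.07894736842105*r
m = 3.99678437164339*r + 1.70816326530612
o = 6.4548495557902*r + 3.55319958491871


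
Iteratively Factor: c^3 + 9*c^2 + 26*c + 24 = (c + 3)*(c^2 + 6*c + 8) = (c + 3)*(c + 4)*(c + 2)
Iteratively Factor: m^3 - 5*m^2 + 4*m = (m - 1)*(m^2 - 4*m) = (m - 4)*(m - 1)*(m)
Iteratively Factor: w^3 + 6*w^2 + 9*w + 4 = (w + 1)*(w^2 + 5*w + 4) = (w + 1)*(w + 4)*(w + 1)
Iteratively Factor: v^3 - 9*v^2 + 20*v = (v - 4)*(v^2 - 5*v) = (v - 5)*(v - 4)*(v)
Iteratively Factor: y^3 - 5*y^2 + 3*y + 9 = (y - 3)*(y^2 - 2*y - 3) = (y - 3)^2*(y + 1)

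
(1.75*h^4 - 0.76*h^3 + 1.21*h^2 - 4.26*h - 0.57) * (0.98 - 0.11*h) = -0.1925*h^5 + 1.7986*h^4 - 0.8779*h^3 + 1.6544*h^2 - 4.1121*h - 0.5586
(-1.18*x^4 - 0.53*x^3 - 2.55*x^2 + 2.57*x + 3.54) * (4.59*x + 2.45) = -5.4162*x^5 - 5.3237*x^4 - 13.003*x^3 + 5.5488*x^2 + 22.5451*x + 8.673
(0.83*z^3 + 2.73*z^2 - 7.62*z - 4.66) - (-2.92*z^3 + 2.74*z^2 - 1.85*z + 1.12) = 3.75*z^3 - 0.0100000000000002*z^2 - 5.77*z - 5.78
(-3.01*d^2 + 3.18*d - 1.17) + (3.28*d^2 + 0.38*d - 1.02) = 0.27*d^2 + 3.56*d - 2.19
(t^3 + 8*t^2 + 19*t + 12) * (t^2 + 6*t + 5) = t^5 + 14*t^4 + 72*t^3 + 166*t^2 + 167*t + 60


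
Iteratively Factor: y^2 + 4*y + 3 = (y + 3)*(y + 1)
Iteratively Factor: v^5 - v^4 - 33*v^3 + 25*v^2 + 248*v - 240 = (v - 1)*(v^4 - 33*v^2 - 8*v + 240) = (v - 3)*(v - 1)*(v^3 + 3*v^2 - 24*v - 80) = (v - 5)*(v - 3)*(v - 1)*(v^2 + 8*v + 16) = (v - 5)*(v - 3)*(v - 1)*(v + 4)*(v + 4)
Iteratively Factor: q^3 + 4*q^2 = (q + 4)*(q^2) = q*(q + 4)*(q)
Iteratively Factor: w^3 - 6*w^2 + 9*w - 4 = (w - 1)*(w^2 - 5*w + 4) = (w - 4)*(w - 1)*(w - 1)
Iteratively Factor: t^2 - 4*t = (t)*(t - 4)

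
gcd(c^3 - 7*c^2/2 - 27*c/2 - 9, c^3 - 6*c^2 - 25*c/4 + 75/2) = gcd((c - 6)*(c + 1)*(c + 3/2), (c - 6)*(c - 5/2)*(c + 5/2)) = c - 6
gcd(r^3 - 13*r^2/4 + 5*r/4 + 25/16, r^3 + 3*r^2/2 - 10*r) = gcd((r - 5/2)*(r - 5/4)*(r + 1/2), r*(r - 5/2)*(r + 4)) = r - 5/2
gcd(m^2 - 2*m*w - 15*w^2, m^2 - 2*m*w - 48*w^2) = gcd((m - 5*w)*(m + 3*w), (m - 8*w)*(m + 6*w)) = 1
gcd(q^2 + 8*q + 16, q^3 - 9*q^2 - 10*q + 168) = q + 4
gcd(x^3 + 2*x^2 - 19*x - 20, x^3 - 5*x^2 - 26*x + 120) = x^2 + x - 20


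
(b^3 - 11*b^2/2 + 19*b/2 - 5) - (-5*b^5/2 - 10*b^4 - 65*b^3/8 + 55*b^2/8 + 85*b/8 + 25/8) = 5*b^5/2 + 10*b^4 + 73*b^3/8 - 99*b^2/8 - 9*b/8 - 65/8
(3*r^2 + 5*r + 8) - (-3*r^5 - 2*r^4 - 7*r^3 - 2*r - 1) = 3*r^5 + 2*r^4 + 7*r^3 + 3*r^2 + 7*r + 9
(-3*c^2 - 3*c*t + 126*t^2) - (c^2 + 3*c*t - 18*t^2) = -4*c^2 - 6*c*t + 144*t^2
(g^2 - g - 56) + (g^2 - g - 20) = 2*g^2 - 2*g - 76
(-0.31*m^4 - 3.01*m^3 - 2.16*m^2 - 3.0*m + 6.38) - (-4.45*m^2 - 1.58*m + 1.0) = -0.31*m^4 - 3.01*m^3 + 2.29*m^2 - 1.42*m + 5.38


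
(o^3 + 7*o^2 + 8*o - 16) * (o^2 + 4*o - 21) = o^5 + 11*o^4 + 15*o^3 - 131*o^2 - 232*o + 336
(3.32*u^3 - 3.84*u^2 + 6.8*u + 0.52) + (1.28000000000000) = 3.32*u^3 - 3.84*u^2 + 6.8*u + 1.8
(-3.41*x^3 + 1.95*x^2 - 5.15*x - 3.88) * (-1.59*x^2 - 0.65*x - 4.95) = 5.4219*x^5 - 0.884*x^4 + 23.8005*x^3 - 0.1358*x^2 + 28.0145*x + 19.206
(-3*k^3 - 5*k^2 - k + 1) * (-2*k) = 6*k^4 + 10*k^3 + 2*k^2 - 2*k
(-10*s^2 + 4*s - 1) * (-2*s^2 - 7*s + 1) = 20*s^4 + 62*s^3 - 36*s^2 + 11*s - 1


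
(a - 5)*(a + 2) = a^2 - 3*a - 10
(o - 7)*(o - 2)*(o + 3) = o^3 - 6*o^2 - 13*o + 42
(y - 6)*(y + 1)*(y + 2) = y^3 - 3*y^2 - 16*y - 12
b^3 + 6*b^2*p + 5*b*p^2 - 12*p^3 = (b - p)*(b + 3*p)*(b + 4*p)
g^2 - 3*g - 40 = (g - 8)*(g + 5)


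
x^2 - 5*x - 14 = (x - 7)*(x + 2)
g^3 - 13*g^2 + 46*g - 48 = (g - 8)*(g - 3)*(g - 2)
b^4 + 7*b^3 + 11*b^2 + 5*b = b*(b + 1)^2*(b + 5)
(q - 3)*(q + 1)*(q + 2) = q^3 - 7*q - 6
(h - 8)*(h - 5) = h^2 - 13*h + 40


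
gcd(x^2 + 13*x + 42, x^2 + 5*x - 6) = x + 6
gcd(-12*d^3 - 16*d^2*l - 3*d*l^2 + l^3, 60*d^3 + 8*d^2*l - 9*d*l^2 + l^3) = 12*d^2 + 4*d*l - l^2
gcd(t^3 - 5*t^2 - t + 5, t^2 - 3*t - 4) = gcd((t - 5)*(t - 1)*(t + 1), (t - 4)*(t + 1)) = t + 1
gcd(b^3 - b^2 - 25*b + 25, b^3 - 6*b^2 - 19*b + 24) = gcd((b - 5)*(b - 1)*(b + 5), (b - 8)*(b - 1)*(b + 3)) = b - 1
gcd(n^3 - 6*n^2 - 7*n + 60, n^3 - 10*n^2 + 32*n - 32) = n - 4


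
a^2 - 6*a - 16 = (a - 8)*(a + 2)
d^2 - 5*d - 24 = (d - 8)*(d + 3)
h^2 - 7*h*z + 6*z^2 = (h - 6*z)*(h - z)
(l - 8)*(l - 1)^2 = l^3 - 10*l^2 + 17*l - 8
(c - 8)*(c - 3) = c^2 - 11*c + 24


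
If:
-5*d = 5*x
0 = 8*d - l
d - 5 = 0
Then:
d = 5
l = 40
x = -5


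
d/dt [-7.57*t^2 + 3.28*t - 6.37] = 3.28 - 15.14*t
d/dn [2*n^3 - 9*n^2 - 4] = 6*n*(n - 3)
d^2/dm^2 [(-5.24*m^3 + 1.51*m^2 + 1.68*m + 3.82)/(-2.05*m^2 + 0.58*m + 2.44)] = (2.8421709430404e-14*m^4 + 38.2352520000001*m^3 - 97.145532*m^2 + 164.012904*m - 54.010176)/(8.615125*m^6 - 7.31235*m^5 - 28.69344*m^4 + 17.211848*m^3 + 34.152192*m^2 - 10.359264*m - 14.526784)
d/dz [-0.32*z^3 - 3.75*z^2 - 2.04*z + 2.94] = -0.96*z^2 - 7.5*z - 2.04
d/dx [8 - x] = -1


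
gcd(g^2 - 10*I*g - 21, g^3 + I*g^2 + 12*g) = g - 3*I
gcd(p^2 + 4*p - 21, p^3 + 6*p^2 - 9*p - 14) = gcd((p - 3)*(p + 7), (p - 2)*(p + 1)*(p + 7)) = p + 7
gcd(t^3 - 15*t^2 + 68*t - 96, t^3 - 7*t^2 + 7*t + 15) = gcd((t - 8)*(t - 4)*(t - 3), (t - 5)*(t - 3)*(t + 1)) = t - 3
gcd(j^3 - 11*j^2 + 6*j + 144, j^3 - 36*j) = j - 6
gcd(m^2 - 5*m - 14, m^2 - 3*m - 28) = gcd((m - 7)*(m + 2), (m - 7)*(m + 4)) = m - 7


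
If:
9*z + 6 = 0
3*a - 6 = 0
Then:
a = 2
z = -2/3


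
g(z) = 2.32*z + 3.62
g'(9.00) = 2.32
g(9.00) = 24.50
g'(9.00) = 2.32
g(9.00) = 24.50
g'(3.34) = 2.32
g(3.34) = 11.37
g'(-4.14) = 2.32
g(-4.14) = -5.98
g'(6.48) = 2.32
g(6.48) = 18.65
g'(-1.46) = 2.32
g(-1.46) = 0.23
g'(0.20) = 2.32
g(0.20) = 4.08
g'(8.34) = 2.32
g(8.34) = 22.97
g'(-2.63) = 2.32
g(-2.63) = -2.48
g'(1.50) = 2.32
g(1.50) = 7.10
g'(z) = 2.32000000000000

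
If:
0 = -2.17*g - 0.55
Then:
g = -0.25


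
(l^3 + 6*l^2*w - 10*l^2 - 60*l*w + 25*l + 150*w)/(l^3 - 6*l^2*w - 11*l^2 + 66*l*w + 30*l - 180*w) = (-l^2 - 6*l*w + 5*l + 30*w)/(-l^2 + 6*l*w + 6*l - 36*w)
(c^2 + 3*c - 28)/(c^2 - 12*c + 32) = (c + 7)/(c - 8)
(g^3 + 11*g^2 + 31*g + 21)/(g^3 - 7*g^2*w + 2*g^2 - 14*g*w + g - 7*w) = (-g^2 - 10*g - 21)/(-g^2 + 7*g*w - g + 7*w)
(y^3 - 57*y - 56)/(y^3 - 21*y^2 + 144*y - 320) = (y^2 + 8*y + 7)/(y^2 - 13*y + 40)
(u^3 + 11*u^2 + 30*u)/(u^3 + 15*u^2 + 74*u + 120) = u/(u + 4)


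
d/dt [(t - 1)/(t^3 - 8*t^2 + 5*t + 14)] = (t^3 - 8*t^2 + 5*t - (t - 1)*(3*t^2 - 16*t + 5) + 14)/(t^3 - 8*t^2 + 5*t + 14)^2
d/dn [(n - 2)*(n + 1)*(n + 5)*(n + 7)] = 4*n^3 + 33*n^2 + 42*n - 59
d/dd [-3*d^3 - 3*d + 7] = -9*d^2 - 3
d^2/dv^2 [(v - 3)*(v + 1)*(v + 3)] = 6*v + 2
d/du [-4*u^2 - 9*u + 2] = -8*u - 9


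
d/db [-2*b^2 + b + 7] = 1 - 4*b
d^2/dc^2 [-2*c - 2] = 0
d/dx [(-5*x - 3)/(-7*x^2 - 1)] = (-35*x^2 - 42*x + 5)/(49*x^4 + 14*x^2 + 1)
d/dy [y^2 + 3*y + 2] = 2*y + 3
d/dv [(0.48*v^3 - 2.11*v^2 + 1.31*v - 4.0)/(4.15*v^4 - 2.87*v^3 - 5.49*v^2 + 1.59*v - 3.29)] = (-1.992*v^6 + 17.513*v^5 - 25.0004*v^4 + 75.4458*v^3 - 35.3406*v^2 - 30.0362*v + 2.0501)/(17.2225*v^8 - 23.821*v^7 - 37.3301*v^6 + 44.7096*v^5 - 6.2935*v^4 + 1.4264*v^3 + 38.6523*v^2 - 10.4622*v + 10.8241)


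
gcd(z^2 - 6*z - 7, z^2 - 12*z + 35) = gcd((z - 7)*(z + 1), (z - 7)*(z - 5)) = z - 7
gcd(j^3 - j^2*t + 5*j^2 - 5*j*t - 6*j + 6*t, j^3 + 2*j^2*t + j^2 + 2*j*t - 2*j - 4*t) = j - 1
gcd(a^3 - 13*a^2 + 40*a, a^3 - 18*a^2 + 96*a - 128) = a - 8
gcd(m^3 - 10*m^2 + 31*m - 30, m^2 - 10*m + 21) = m - 3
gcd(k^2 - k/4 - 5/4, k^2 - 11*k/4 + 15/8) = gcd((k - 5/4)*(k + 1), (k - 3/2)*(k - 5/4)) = k - 5/4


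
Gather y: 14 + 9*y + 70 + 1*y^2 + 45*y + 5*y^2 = 6*y^2 + 54*y + 84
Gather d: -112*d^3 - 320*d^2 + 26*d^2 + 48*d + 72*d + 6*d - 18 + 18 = -112*d^3 - 294*d^2 + 126*d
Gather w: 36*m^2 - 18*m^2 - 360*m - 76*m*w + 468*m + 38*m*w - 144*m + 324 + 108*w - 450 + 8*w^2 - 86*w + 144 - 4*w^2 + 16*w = 18*m^2 - 36*m + 4*w^2 + w*(38 - 38*m) + 18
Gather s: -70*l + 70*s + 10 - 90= -70*l + 70*s - 80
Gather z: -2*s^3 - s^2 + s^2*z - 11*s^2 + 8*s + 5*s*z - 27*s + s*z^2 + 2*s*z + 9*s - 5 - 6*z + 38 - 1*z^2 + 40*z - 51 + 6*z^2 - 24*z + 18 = -2*s^3 - 12*s^2 - 10*s + z^2*(s + 5) + z*(s^2 + 7*s + 10)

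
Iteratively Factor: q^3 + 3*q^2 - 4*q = (q)*(q^2 + 3*q - 4) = q*(q + 4)*(q - 1)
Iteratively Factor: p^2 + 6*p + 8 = (p + 2)*(p + 4)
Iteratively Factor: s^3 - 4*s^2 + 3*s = (s - 1)*(s^2 - 3*s) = s*(s - 1)*(s - 3)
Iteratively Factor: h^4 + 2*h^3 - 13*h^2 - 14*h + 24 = (h + 2)*(h^3 - 13*h + 12) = (h - 1)*(h + 2)*(h^2 + h - 12) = (h - 1)*(h + 2)*(h + 4)*(h - 3)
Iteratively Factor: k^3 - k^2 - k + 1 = (k - 1)*(k^2 - 1) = (k - 1)^2*(k + 1)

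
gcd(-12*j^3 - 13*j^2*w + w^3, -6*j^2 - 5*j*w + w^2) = j + w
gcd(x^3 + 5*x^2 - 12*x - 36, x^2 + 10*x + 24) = x + 6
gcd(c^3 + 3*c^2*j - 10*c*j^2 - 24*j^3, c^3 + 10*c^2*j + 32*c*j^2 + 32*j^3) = c^2 + 6*c*j + 8*j^2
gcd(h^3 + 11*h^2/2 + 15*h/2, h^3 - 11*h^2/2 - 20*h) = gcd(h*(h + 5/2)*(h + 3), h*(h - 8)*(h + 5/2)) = h^2 + 5*h/2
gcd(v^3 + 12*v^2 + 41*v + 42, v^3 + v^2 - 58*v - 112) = v^2 + 9*v + 14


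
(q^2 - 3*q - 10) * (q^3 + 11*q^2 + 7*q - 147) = q^5 + 8*q^4 - 36*q^3 - 278*q^2 + 371*q + 1470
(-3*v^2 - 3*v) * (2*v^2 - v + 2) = -6*v^4 - 3*v^3 - 3*v^2 - 6*v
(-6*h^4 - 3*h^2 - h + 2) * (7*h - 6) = -42*h^5 + 36*h^4 - 21*h^3 + 11*h^2 + 20*h - 12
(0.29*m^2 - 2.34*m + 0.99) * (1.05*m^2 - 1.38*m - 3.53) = 0.3045*m^4 - 2.8572*m^3 + 3.245*m^2 + 6.894*m - 3.4947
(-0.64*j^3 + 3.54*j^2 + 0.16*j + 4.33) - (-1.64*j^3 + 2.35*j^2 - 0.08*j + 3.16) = 1.0*j^3 + 1.19*j^2 + 0.24*j + 1.17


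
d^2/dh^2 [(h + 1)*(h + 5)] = 2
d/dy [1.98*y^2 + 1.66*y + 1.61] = 3.96*y + 1.66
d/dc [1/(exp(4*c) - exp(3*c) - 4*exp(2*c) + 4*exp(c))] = (-4*exp(3*c) + 3*exp(2*c) + 8*exp(c) - 4)*exp(-c)/(exp(3*c) - exp(2*c) - 4*exp(c) + 4)^2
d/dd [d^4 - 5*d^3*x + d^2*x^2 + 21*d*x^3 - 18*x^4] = 4*d^3 - 15*d^2*x + 2*d*x^2 + 21*x^3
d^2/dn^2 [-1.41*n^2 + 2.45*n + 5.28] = -2.82000000000000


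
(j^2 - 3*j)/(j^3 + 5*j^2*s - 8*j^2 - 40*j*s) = (j - 3)/(j^2 + 5*j*s - 8*j - 40*s)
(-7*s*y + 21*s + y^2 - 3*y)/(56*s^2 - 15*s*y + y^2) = (y - 3)/(-8*s + y)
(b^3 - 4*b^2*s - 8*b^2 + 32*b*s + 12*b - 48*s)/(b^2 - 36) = (b^2 - 4*b*s - 2*b + 8*s)/(b + 6)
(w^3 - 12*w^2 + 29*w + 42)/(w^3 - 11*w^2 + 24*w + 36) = (w - 7)/(w - 6)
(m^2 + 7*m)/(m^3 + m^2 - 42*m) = 1/(m - 6)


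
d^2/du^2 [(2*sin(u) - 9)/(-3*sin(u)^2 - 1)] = 2*(81*sin(u)^5 - 162*sin(u)^4 + 297*sin(u)^2 - 53*sin(u) + 63*sin(3*u)/2 - 9*sin(5*u)/2 - 27)/(3*sin(u)^2 + 1)^3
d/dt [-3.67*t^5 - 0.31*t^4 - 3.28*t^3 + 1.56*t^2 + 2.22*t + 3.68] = -18.35*t^4 - 1.24*t^3 - 9.84*t^2 + 3.12*t + 2.22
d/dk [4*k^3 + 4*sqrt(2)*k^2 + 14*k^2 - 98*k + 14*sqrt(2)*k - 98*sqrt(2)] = 12*k^2 + 8*sqrt(2)*k + 28*k - 98 + 14*sqrt(2)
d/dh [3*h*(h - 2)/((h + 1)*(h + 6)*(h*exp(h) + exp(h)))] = 3*(-h^4 - 6*h^3 + 13*h^2 + 36*h - 12)*exp(-h)/(h^5 + 15*h^4 + 75*h^3 + 145*h^2 + 120*h + 36)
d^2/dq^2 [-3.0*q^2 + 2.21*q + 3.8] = -6.00000000000000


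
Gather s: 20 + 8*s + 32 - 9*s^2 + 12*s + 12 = -9*s^2 + 20*s + 64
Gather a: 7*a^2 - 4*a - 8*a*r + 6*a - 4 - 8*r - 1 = 7*a^2 + a*(2 - 8*r) - 8*r - 5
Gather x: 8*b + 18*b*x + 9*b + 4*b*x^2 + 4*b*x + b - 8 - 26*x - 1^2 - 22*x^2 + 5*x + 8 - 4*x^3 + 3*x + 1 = 18*b - 4*x^3 + x^2*(4*b - 22) + x*(22*b - 18)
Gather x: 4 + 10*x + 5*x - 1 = 15*x + 3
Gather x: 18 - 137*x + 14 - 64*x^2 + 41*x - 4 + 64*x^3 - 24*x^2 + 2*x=64*x^3 - 88*x^2 - 94*x + 28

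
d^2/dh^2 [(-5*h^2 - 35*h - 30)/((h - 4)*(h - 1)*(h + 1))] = 10*(-h^3 - 18*h^2 + 102*h - 146)/(h^6 - 15*h^5 + 87*h^4 - 245*h^3 + 348*h^2 - 240*h + 64)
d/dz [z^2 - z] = 2*z - 1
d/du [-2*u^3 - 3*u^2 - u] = -6*u^2 - 6*u - 1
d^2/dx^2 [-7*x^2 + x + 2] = -14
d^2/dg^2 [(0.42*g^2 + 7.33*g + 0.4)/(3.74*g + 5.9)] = (3.5527136788005e-15*g^2 + 5.6843418860808e-14*g - 283.05708)/(52.313624*g^3 + 247.58052*g^2 + 390.5682*g + 205.379)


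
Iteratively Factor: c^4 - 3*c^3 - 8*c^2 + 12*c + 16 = (c - 2)*(c^3 - c^2 - 10*c - 8) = (c - 2)*(c + 1)*(c^2 - 2*c - 8) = (c - 4)*(c - 2)*(c + 1)*(c + 2)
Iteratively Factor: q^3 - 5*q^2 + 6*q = (q - 3)*(q^2 - 2*q) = (q - 3)*(q - 2)*(q)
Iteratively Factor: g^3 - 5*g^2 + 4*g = (g - 4)*(g^2 - g) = g*(g - 4)*(g - 1)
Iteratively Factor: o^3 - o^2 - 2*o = (o + 1)*(o^2 - 2*o) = o*(o + 1)*(o - 2)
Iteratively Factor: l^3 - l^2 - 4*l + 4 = (l - 2)*(l^2 + l - 2) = (l - 2)*(l + 2)*(l - 1)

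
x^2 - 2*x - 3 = (x - 3)*(x + 1)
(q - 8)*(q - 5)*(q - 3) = q^3 - 16*q^2 + 79*q - 120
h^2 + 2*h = h*(h + 2)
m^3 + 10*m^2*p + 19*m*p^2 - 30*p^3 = (m - p)*(m + 5*p)*(m + 6*p)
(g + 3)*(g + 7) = g^2 + 10*g + 21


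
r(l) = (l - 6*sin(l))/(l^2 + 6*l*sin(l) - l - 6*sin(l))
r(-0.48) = 0.48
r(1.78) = -0.69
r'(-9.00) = 0.07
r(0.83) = 4.03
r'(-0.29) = 0.45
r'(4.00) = 27.16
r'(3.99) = 30.83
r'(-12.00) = -0.14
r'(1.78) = 1.23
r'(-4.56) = -0.09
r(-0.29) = 0.55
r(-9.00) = -0.06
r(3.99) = -5.55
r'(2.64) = 0.69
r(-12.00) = -0.13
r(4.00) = -5.26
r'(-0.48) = 0.35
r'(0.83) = 23.22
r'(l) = (1 - 6*cos(l))/(l^2 + 6*l*sin(l) - l - 6*sin(l)) + (l - 6*sin(l))*(-6*l*cos(l) - 2*l - 6*sin(l) + 6*cos(l) + 1)/(l^2 + 6*l*sin(l) - l - 6*sin(l))^2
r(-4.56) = 1.38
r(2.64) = -0.03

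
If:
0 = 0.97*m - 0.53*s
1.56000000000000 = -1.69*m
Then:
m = -0.92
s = -1.69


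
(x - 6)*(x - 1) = x^2 - 7*x + 6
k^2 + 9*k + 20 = (k + 4)*(k + 5)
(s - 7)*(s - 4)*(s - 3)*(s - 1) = s^4 - 15*s^3 + 75*s^2 - 145*s + 84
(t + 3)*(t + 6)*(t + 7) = t^3 + 16*t^2 + 81*t + 126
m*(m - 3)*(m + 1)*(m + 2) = m^4 - 7*m^2 - 6*m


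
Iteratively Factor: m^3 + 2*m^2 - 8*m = (m + 4)*(m^2 - 2*m) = m*(m + 4)*(m - 2)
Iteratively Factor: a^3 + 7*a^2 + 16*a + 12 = (a + 3)*(a^2 + 4*a + 4) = (a + 2)*(a + 3)*(a + 2)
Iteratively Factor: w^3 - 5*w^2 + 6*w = (w - 3)*(w^2 - 2*w) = w*(w - 3)*(w - 2)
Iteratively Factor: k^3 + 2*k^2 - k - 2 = (k - 1)*(k^2 + 3*k + 2) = (k - 1)*(k + 2)*(k + 1)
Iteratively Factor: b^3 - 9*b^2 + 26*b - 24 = (b - 4)*(b^2 - 5*b + 6) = (b - 4)*(b - 2)*(b - 3)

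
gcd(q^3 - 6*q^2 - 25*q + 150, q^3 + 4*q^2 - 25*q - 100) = q^2 - 25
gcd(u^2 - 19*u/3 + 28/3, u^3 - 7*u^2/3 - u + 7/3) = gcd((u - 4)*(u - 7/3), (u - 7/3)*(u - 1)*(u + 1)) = u - 7/3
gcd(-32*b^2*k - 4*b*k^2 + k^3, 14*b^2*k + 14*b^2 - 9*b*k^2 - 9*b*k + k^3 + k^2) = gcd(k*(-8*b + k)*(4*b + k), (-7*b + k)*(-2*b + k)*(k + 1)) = 1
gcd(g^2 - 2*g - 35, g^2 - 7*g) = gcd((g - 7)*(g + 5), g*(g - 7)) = g - 7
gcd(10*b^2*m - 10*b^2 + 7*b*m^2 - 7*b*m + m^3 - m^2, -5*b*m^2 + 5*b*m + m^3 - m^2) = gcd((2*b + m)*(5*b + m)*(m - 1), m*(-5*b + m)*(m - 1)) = m - 1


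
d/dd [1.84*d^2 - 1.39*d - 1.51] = 3.68*d - 1.39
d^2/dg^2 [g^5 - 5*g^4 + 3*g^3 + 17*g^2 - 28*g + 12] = 20*g^3 - 60*g^2 + 18*g + 34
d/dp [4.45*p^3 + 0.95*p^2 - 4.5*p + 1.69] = 13.35*p^2 + 1.9*p - 4.5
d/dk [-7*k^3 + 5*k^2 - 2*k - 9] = -21*k^2 + 10*k - 2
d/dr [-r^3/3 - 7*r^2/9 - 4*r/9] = -r^2 - 14*r/9 - 4/9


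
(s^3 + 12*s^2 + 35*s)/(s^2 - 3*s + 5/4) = 4*s*(s^2 + 12*s + 35)/(4*s^2 - 12*s + 5)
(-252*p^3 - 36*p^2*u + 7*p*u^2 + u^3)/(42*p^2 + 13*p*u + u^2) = -6*p + u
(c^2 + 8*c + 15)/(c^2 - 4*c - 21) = (c + 5)/(c - 7)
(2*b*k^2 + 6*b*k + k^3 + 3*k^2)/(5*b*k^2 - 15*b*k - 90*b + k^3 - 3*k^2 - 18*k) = k*(2*b + k)/(5*b*k - 30*b + k^2 - 6*k)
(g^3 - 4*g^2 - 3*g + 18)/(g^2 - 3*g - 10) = (g^2 - 6*g + 9)/(g - 5)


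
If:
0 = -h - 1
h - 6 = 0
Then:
No Solution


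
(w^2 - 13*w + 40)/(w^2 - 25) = (w - 8)/(w + 5)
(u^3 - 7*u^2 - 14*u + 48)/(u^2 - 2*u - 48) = (u^2 + u - 6)/(u + 6)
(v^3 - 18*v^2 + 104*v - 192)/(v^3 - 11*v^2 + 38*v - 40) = (v^2 - 14*v + 48)/(v^2 - 7*v + 10)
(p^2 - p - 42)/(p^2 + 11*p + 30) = (p - 7)/(p + 5)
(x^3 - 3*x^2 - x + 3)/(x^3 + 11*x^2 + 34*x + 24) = (x^2 - 4*x + 3)/(x^2 + 10*x + 24)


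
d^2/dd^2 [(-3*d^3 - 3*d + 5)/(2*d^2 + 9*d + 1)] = 2*(-249*d^3 - 21*d^2 + 279*d + 422)/(8*d^6 + 108*d^5 + 498*d^4 + 837*d^3 + 249*d^2 + 27*d + 1)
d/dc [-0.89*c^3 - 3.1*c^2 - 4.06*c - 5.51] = -2.67*c^2 - 6.2*c - 4.06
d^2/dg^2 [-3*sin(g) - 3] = 3*sin(g)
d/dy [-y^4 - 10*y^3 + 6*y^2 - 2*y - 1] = -4*y^3 - 30*y^2 + 12*y - 2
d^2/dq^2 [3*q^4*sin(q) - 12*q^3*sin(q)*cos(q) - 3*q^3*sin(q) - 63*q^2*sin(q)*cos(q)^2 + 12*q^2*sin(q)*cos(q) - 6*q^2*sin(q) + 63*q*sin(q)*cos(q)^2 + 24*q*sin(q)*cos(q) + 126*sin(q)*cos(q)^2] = -3*q^4*sin(q) + 3*q^3*sin(q) + 24*q^3*sin(2*q) + 24*q^3*cos(q) + 231*q^2*sin(q)/4 - 24*q^2*sin(2*q) + 567*q^2*sin(3*q)/4 - 18*q^2*cos(q) - 72*q^2*cos(2*q) - 135*q*sin(q)/4 - 84*q*sin(2*q) - 567*q*sin(3*q)/4 - 87*q*cos(q) + 48*q*cos(2*q) - 189*q*cos(3*q) - 75*sin(q) + 12*sin(2*q) - 315*sin(3*q) + 63*cos(q)/2 + 48*cos(2*q) + 189*cos(3*q)/2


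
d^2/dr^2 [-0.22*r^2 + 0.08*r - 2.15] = -0.440000000000000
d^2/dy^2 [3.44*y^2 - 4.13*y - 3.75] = 6.88000000000000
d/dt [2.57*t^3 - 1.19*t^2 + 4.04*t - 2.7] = 7.71*t^2 - 2.38*t + 4.04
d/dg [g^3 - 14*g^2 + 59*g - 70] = 3*g^2 - 28*g + 59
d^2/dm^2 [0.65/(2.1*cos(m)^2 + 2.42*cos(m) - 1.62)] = (-11.466*(1 - cos(m)^2)^2 - 9.9099*cos(m)^3 - 18.38486*cos(m)^2 + 17.27154*cos(m) + 23.50192)/(2.1*cos(m)^2 + 2.42*cos(m) - 1.62)^3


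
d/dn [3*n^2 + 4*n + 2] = 6*n + 4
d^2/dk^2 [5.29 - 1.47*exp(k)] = -1.47*exp(k)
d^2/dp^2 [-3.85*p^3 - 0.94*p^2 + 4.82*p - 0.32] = -23.1*p - 1.88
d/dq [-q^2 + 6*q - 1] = 6 - 2*q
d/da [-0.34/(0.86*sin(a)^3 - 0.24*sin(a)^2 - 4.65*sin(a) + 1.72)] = (0.8772*sin(a)^2 - 0.1632*sin(a) - 1.581)*cos(a)/(0.86*sin(a)^3 - 0.24*sin(a)^2 - 4.65*sin(a) + 1.72)^2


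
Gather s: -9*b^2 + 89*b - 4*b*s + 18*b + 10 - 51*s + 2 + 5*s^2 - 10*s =-9*b^2 + 107*b + 5*s^2 + s*(-4*b - 61) + 12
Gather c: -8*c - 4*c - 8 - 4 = -12*c - 12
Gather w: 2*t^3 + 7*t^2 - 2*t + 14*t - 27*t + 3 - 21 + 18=2*t^3 + 7*t^2 - 15*t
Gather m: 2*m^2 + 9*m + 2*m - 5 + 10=2*m^2 + 11*m + 5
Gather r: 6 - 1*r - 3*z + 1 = -r - 3*z + 7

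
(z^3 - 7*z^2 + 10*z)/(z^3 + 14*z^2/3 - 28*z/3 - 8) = 3*z*(z - 5)/(3*z^2 + 20*z + 12)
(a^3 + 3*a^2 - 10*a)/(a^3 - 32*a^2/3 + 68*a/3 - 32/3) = 3*a*(a + 5)/(3*a^2 - 26*a + 16)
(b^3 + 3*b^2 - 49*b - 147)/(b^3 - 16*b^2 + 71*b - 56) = (b^2 + 10*b + 21)/(b^2 - 9*b + 8)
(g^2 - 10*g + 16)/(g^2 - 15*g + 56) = (g - 2)/(g - 7)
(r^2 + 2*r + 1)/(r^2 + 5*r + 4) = (r + 1)/(r + 4)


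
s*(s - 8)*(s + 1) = s^3 - 7*s^2 - 8*s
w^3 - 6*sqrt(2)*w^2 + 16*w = w*(w - 4*sqrt(2))*(w - 2*sqrt(2))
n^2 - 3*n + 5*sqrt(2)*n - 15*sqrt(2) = (n - 3)*(n + 5*sqrt(2))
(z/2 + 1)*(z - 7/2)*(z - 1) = z^3/2 - 5*z^2/4 - 11*z/4 + 7/2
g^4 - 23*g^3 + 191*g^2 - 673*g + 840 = (g - 8)*(g - 7)*(g - 5)*(g - 3)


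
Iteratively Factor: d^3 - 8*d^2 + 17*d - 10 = (d - 2)*(d^2 - 6*d + 5) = (d - 5)*(d - 2)*(d - 1)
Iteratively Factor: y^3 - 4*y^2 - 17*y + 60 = (y - 3)*(y^2 - y - 20) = (y - 3)*(y + 4)*(y - 5)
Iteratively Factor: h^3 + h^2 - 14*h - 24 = (h - 4)*(h^2 + 5*h + 6) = (h - 4)*(h + 2)*(h + 3)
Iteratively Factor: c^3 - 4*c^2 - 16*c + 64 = (c - 4)*(c^2 - 16) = (c - 4)^2*(c + 4)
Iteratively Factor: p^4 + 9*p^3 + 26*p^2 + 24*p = (p + 2)*(p^3 + 7*p^2 + 12*p) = (p + 2)*(p + 3)*(p^2 + 4*p) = (p + 2)*(p + 3)*(p + 4)*(p)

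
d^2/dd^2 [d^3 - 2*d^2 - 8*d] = 6*d - 4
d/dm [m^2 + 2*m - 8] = 2*m + 2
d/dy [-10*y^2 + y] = 1 - 20*y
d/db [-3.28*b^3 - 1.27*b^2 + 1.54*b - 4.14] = -9.84*b^2 - 2.54*b + 1.54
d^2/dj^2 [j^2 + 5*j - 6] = 2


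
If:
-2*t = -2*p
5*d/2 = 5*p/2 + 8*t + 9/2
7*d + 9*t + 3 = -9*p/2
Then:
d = 3/11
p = -4/11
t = -4/11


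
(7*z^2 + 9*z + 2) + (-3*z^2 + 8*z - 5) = 4*z^2 + 17*z - 3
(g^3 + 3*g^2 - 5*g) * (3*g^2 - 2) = 3*g^5 + 9*g^4 - 17*g^3 - 6*g^2 + 10*g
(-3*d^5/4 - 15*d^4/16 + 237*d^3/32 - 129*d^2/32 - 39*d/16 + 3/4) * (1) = -3*d^5/4 - 15*d^4/16 + 237*d^3/32 - 129*d^2/32 - 39*d/16 + 3/4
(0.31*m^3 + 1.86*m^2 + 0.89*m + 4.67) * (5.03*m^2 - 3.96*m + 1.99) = 1.5593*m^5 + 8.1282*m^4 - 2.272*m^3 + 23.6671*m^2 - 16.7221*m + 9.2933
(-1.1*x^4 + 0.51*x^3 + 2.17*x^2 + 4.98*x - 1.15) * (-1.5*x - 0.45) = 1.65*x^5 - 0.27*x^4 - 3.4845*x^3 - 8.4465*x^2 - 0.516*x + 0.5175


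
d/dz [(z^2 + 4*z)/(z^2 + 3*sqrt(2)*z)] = (-4 + 3*sqrt(2))/(z^2 + 6*sqrt(2)*z + 18)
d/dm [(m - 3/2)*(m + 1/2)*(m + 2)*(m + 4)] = 4*m^3 + 15*m^2 + 5*m/2 - 25/2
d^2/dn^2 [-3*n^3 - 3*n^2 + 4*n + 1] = -18*n - 6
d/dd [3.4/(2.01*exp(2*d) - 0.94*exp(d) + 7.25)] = (3.196 - 13.668*exp(d))*exp(d)/(2.01*exp(2*d) - 0.94*exp(d) + 7.25)^2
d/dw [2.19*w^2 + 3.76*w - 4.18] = 4.38*w + 3.76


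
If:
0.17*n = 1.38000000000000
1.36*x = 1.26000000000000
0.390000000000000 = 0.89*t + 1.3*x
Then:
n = 8.12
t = -0.92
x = 0.93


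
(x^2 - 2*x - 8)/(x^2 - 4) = (x - 4)/(x - 2)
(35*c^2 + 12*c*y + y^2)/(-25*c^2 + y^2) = (7*c + y)/(-5*c + y)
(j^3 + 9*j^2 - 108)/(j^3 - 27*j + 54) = (j + 6)/(j - 3)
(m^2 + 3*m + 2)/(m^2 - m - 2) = (m + 2)/(m - 2)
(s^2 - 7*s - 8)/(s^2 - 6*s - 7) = (s - 8)/(s - 7)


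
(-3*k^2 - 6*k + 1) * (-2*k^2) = 6*k^4 + 12*k^3 - 2*k^2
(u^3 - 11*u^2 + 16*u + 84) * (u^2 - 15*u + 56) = u^5 - 26*u^4 + 237*u^3 - 772*u^2 - 364*u + 4704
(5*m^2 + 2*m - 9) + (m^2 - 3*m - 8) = 6*m^2 - m - 17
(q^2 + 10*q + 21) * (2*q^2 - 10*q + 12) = 2*q^4 + 10*q^3 - 46*q^2 - 90*q + 252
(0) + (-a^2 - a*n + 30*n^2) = -a^2 - a*n + 30*n^2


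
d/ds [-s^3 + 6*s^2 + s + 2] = -3*s^2 + 12*s + 1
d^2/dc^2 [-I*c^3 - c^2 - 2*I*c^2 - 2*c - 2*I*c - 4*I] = -6*I*c - 2 - 4*I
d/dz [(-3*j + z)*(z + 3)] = -3*j + 2*z + 3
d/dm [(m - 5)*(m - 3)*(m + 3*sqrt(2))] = 3*m^2 - 16*m + 6*sqrt(2)*m - 24*sqrt(2) + 15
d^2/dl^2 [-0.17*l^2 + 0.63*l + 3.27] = -0.340000000000000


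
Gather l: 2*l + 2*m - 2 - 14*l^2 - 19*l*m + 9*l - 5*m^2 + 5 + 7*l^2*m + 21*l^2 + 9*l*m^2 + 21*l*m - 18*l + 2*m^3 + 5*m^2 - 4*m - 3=l^2*(7*m + 7) + l*(9*m^2 + 2*m - 7) + 2*m^3 - 2*m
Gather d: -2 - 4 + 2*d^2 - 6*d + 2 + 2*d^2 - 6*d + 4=4*d^2 - 12*d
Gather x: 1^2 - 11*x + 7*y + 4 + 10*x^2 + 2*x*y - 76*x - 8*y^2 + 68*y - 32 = 10*x^2 + x*(2*y - 87) - 8*y^2 + 75*y - 27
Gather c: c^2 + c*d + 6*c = c^2 + c*(d + 6)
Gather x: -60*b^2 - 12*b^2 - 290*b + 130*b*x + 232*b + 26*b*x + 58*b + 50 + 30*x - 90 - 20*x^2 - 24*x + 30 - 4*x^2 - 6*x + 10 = -72*b^2 + 156*b*x - 24*x^2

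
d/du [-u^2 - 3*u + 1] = -2*u - 3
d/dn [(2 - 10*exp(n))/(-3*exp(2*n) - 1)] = (-30*exp(2*n) + 12*exp(n) + 10)*exp(n)/(9*exp(4*n) + 6*exp(2*n) + 1)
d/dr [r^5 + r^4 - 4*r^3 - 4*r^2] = r*(5*r^3 + 4*r^2 - 12*r - 8)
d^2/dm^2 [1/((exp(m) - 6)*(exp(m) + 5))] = (4*exp(3*m) - 3*exp(2*m) + 121*exp(m) - 30)*exp(m)/(exp(6*m) - 3*exp(5*m) - 87*exp(4*m) + 179*exp(3*m) + 2610*exp(2*m) - 2700*exp(m) - 27000)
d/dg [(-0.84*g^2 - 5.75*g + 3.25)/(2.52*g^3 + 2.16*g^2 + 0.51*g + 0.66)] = (2.1168*g^4 + 28.98*g^3 - 12.5784*g^2 - 15.1488*g - 5.4525)/(6.3504*g^6 + 10.8864*g^5 + 7.236*g^4 + 5.5296*g^3 + 3.1113*g^2 + 0.6732*g + 0.4356)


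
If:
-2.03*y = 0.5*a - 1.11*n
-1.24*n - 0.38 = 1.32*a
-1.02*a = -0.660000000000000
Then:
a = 0.65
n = -1.00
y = -0.70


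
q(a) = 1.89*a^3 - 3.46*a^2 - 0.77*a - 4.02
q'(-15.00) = 1378.78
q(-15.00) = -7149.72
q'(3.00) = 29.50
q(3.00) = 13.56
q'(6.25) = 177.46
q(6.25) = 317.44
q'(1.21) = -0.84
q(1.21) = -6.67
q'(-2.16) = 40.63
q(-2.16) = -37.55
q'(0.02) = -0.91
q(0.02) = -4.04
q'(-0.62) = 5.70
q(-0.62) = -5.32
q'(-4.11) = 123.45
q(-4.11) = -190.52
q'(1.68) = 3.61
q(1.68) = -6.12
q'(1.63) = 3.02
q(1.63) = -6.28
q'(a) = 5.67*a^2 - 6.92*a - 0.77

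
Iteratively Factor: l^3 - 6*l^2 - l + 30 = (l - 5)*(l^2 - l - 6) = (l - 5)*(l + 2)*(l - 3)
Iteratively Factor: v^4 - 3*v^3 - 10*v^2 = (v + 2)*(v^3 - 5*v^2) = v*(v + 2)*(v^2 - 5*v) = v*(v - 5)*(v + 2)*(v)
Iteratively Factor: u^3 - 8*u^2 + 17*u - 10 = (u - 1)*(u^2 - 7*u + 10) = (u - 2)*(u - 1)*(u - 5)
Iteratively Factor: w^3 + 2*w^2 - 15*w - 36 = (w + 3)*(w^2 - w - 12) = (w - 4)*(w + 3)*(w + 3)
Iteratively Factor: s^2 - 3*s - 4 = (s + 1)*(s - 4)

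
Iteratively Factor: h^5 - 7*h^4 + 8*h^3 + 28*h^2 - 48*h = (h - 4)*(h^4 - 3*h^3 - 4*h^2 + 12*h) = (h - 4)*(h - 3)*(h^3 - 4*h) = h*(h - 4)*(h - 3)*(h^2 - 4) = h*(h - 4)*(h - 3)*(h + 2)*(h - 2)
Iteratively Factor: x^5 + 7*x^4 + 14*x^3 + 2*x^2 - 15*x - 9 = (x - 1)*(x^4 + 8*x^3 + 22*x^2 + 24*x + 9) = (x - 1)*(x + 1)*(x^3 + 7*x^2 + 15*x + 9) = (x - 1)*(x + 1)^2*(x^2 + 6*x + 9) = (x - 1)*(x + 1)^2*(x + 3)*(x + 3)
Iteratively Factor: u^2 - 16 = (u + 4)*(u - 4)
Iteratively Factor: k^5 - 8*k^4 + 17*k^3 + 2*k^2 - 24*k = (k + 1)*(k^4 - 9*k^3 + 26*k^2 - 24*k) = (k - 2)*(k + 1)*(k^3 - 7*k^2 + 12*k) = (k - 4)*(k - 2)*(k + 1)*(k^2 - 3*k) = k*(k - 4)*(k - 2)*(k + 1)*(k - 3)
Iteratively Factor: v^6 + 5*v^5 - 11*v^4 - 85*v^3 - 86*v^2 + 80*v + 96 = (v + 2)*(v^5 + 3*v^4 - 17*v^3 - 51*v^2 + 16*v + 48) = (v + 1)*(v + 2)*(v^4 + 2*v^3 - 19*v^2 - 32*v + 48) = (v + 1)*(v + 2)*(v + 3)*(v^3 - v^2 - 16*v + 16) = (v - 4)*(v + 1)*(v + 2)*(v + 3)*(v^2 + 3*v - 4) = (v - 4)*(v - 1)*(v + 1)*(v + 2)*(v + 3)*(v + 4)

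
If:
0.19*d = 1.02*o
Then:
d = 5.36842105263158*o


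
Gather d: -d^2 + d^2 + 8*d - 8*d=0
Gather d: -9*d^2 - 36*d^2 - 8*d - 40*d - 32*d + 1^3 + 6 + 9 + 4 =-45*d^2 - 80*d + 20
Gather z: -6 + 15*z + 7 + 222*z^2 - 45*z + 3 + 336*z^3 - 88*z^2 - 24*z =336*z^3 + 134*z^2 - 54*z + 4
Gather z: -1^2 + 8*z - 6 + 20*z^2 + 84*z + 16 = 20*z^2 + 92*z + 9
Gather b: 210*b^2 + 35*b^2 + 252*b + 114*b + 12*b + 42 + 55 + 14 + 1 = 245*b^2 + 378*b + 112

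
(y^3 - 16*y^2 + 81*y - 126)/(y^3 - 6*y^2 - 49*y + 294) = (y - 3)/(y + 7)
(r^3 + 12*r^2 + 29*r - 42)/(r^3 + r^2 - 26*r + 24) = (r + 7)/(r - 4)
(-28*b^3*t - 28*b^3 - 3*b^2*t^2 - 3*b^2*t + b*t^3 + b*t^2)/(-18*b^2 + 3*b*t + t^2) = b*(-28*b^2*t - 28*b^2 - 3*b*t^2 - 3*b*t + t^3 + t^2)/(-18*b^2 + 3*b*t + t^2)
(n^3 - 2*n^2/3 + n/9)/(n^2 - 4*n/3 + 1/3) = n*(3*n - 1)/(3*(n - 1))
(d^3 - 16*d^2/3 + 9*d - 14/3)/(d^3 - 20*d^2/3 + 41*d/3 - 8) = (3*d^2 - 13*d + 14)/(3*d^2 - 17*d + 24)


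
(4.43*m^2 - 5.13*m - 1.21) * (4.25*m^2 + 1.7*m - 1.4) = 18.8275*m^4 - 14.2715*m^3 - 20.0655*m^2 + 5.125*m + 1.694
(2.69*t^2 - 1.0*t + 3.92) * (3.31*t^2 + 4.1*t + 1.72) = 8.9039*t^4 + 7.719*t^3 + 13.502*t^2 + 14.352*t + 6.7424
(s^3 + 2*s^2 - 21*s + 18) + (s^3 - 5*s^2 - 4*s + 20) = 2*s^3 - 3*s^2 - 25*s + 38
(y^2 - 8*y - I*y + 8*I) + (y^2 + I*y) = 2*y^2 - 8*y + 8*I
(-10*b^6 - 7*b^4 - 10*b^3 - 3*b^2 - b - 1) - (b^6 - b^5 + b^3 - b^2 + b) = -11*b^6 + b^5 - 7*b^4 - 11*b^3 - 2*b^2 - 2*b - 1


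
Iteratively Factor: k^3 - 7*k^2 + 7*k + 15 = (k - 3)*(k^2 - 4*k - 5) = (k - 5)*(k - 3)*(k + 1)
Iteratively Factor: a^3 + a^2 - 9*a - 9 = (a + 3)*(a^2 - 2*a - 3) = (a + 1)*(a + 3)*(a - 3)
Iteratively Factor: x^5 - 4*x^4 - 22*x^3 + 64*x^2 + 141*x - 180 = (x - 4)*(x^4 - 22*x^2 - 24*x + 45) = (x - 5)*(x - 4)*(x^3 + 5*x^2 + 3*x - 9) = (x - 5)*(x - 4)*(x + 3)*(x^2 + 2*x - 3) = (x - 5)*(x - 4)*(x + 3)^2*(x - 1)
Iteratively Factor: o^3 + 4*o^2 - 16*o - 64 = (o + 4)*(o^2 - 16) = (o + 4)^2*(o - 4)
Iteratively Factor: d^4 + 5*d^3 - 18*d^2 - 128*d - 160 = (d + 2)*(d^3 + 3*d^2 - 24*d - 80) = (d - 5)*(d + 2)*(d^2 + 8*d + 16) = (d - 5)*(d + 2)*(d + 4)*(d + 4)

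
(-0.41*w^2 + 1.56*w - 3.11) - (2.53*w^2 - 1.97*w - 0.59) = -2.94*w^2 + 3.53*w - 2.52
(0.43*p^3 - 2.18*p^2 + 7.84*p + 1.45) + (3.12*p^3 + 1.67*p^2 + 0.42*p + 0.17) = 3.55*p^3 - 0.51*p^2 + 8.26*p + 1.62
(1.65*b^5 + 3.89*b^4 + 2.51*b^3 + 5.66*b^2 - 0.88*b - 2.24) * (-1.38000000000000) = -2.277*b^5 - 5.3682*b^4 - 3.4638*b^3 - 7.8108*b^2 + 1.2144*b + 3.0912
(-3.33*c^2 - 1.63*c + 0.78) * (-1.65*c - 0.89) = 5.4945*c^3 + 5.6532*c^2 + 0.1637*c - 0.6942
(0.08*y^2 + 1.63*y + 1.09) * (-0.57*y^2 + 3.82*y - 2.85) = -0.0456*y^4 - 0.6235*y^3 + 5.3773*y^2 - 0.4817*y - 3.1065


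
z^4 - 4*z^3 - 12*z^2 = z^2*(z - 6)*(z + 2)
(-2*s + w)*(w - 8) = -2*s*w + 16*s + w^2 - 8*w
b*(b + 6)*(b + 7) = b^3 + 13*b^2 + 42*b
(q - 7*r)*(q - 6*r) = q^2 - 13*q*r + 42*r^2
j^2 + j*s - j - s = (j - 1)*(j + s)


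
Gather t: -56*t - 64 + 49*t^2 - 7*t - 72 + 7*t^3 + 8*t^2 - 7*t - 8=7*t^3 + 57*t^2 - 70*t - 144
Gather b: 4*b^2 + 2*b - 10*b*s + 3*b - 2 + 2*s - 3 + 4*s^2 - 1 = 4*b^2 + b*(5 - 10*s) + 4*s^2 + 2*s - 6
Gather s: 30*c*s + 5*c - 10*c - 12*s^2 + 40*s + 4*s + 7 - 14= -5*c - 12*s^2 + s*(30*c + 44) - 7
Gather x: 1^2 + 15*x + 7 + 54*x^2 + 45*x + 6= 54*x^2 + 60*x + 14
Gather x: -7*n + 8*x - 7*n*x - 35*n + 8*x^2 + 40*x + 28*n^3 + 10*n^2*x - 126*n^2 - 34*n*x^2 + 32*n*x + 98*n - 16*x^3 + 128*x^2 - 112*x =28*n^3 - 126*n^2 + 56*n - 16*x^3 + x^2*(136 - 34*n) + x*(10*n^2 + 25*n - 64)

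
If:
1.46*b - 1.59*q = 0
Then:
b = 1.08904109589041*q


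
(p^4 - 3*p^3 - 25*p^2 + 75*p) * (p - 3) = p^5 - 6*p^4 - 16*p^3 + 150*p^2 - 225*p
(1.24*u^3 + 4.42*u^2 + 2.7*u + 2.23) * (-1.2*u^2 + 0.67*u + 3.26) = -1.488*u^5 - 4.4732*u^4 + 3.7638*u^3 + 13.5422*u^2 + 10.2961*u + 7.2698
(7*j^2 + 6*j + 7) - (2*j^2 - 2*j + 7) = 5*j^2 + 8*j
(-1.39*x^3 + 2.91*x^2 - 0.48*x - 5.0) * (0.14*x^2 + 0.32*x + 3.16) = -0.1946*x^5 - 0.0373999999999999*x^4 - 3.5284*x^3 + 8.342*x^2 - 3.1168*x - 15.8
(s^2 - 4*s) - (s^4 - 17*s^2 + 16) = -s^4 + 18*s^2 - 4*s - 16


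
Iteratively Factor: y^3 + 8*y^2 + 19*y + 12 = (y + 3)*(y^2 + 5*y + 4) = (y + 3)*(y + 4)*(y + 1)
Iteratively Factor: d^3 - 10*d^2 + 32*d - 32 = (d - 4)*(d^2 - 6*d + 8) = (d - 4)*(d - 2)*(d - 4)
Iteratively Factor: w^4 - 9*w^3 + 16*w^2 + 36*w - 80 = (w + 2)*(w^3 - 11*w^2 + 38*w - 40) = (w - 4)*(w + 2)*(w^2 - 7*w + 10) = (w - 4)*(w - 2)*(w + 2)*(w - 5)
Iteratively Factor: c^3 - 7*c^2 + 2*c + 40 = (c + 2)*(c^2 - 9*c + 20) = (c - 4)*(c + 2)*(c - 5)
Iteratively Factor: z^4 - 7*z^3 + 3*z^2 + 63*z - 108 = (z - 3)*(z^3 - 4*z^2 - 9*z + 36) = (z - 3)^2*(z^2 - z - 12) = (z - 3)^2*(z + 3)*(z - 4)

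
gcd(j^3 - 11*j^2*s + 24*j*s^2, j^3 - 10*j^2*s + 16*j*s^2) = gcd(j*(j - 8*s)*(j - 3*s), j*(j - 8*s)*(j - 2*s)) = -j^2 + 8*j*s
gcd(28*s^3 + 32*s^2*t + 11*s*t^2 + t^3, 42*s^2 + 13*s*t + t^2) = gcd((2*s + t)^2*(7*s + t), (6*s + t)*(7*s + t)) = 7*s + t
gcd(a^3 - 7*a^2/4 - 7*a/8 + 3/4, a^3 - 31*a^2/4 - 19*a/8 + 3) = a^2 + a/4 - 3/8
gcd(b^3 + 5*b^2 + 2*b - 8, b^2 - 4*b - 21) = 1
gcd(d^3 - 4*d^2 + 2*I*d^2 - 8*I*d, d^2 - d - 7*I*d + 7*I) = 1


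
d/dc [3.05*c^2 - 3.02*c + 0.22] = 6.1*c - 3.02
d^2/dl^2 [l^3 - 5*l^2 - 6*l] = 6*l - 10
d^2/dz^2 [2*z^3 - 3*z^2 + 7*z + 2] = 12*z - 6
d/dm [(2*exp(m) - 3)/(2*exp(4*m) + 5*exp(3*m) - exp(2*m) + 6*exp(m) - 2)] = (-(2*exp(m) - 3)*(8*exp(3*m) + 15*exp(2*m) - 2*exp(m) + 6) + 4*exp(4*m) + 10*exp(3*m) - 2*exp(2*m) + 12*exp(m) - 4)*exp(m)/(2*exp(4*m) + 5*exp(3*m) - exp(2*m) + 6*exp(m) - 2)^2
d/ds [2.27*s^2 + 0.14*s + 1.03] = 4.54*s + 0.14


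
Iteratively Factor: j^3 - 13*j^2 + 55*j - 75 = (j - 3)*(j^2 - 10*j + 25) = (j - 5)*(j - 3)*(j - 5)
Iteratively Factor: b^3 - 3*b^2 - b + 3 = (b - 1)*(b^2 - 2*b - 3) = (b - 1)*(b + 1)*(b - 3)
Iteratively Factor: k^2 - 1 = (k + 1)*(k - 1)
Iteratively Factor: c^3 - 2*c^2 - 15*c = (c)*(c^2 - 2*c - 15) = c*(c + 3)*(c - 5)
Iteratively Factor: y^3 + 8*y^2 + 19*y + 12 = (y + 4)*(y^2 + 4*y + 3) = (y + 3)*(y + 4)*(y + 1)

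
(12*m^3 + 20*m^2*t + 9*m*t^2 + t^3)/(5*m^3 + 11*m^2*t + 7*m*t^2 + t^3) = (12*m^2 + 8*m*t + t^2)/(5*m^2 + 6*m*t + t^2)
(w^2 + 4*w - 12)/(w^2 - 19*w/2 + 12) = 2*(w^2 + 4*w - 12)/(2*w^2 - 19*w + 24)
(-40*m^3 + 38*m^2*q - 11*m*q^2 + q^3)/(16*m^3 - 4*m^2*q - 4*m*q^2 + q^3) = (-5*m + q)/(2*m + q)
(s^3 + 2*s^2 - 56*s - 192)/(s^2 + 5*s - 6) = (s^2 - 4*s - 32)/(s - 1)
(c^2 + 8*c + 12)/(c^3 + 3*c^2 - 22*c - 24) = (c + 2)/(c^2 - 3*c - 4)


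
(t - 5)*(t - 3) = t^2 - 8*t + 15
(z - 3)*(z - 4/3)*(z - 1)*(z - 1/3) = z^4 - 17*z^3/3 + 91*z^2/9 - 61*z/9 + 4/3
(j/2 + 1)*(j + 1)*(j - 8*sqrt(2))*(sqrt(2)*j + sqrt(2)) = sqrt(2)*j^4/2 - 8*j^3 + 2*sqrt(2)*j^3 - 32*j^2 + 5*sqrt(2)*j^2/2 - 40*j + sqrt(2)*j - 16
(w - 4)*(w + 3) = w^2 - w - 12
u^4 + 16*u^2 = u^2*(u - 4*I)*(u + 4*I)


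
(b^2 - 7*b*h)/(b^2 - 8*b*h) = (b - 7*h)/(b - 8*h)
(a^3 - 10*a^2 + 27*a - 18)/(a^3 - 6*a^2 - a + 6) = (a - 3)/(a + 1)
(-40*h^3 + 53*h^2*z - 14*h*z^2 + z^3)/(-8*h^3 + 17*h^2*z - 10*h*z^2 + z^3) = (-5*h + z)/(-h + z)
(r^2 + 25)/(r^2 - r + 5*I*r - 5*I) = (r - 5*I)/(r - 1)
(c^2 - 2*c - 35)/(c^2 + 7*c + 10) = (c - 7)/(c + 2)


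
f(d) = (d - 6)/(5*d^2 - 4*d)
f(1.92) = -0.38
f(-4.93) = -0.08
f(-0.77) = -1.12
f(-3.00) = -0.16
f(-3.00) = -0.16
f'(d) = (4 - 10*d)*(d - 6)/(5*d^2 - 4*d)^2 + 1/(5*d^2 - 4*d) = (-5*d^2 + 60*d - 24)/(d^2*(25*d^2 - 40*d + 16))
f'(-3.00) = -0.08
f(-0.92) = -0.87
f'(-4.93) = -0.02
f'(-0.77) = -2.00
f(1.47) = -0.92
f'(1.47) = 2.20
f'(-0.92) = -1.33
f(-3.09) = -0.15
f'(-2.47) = -0.12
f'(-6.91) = -0.01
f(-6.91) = -0.05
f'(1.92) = 0.63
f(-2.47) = -0.21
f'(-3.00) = -0.08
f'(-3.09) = -0.07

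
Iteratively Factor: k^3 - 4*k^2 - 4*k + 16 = (k + 2)*(k^2 - 6*k + 8) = (k - 4)*(k + 2)*(k - 2)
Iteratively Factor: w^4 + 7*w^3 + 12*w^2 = (w + 3)*(w^3 + 4*w^2) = w*(w + 3)*(w^2 + 4*w) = w^2*(w + 3)*(w + 4)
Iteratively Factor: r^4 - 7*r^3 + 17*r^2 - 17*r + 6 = (r - 1)*(r^3 - 6*r^2 + 11*r - 6) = (r - 2)*(r - 1)*(r^2 - 4*r + 3) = (r - 3)*(r - 2)*(r - 1)*(r - 1)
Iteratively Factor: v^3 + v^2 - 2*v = (v)*(v^2 + v - 2) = v*(v + 2)*(v - 1)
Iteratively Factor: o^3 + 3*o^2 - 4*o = (o - 1)*(o^2 + 4*o) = o*(o - 1)*(o + 4)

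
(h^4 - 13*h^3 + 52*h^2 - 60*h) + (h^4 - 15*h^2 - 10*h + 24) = 2*h^4 - 13*h^3 + 37*h^2 - 70*h + 24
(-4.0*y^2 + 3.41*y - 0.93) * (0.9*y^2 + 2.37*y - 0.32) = -3.6*y^4 - 6.411*y^3 + 8.5247*y^2 - 3.2953*y + 0.2976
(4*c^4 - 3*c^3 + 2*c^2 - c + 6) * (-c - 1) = -4*c^5 - c^4 + c^3 - c^2 - 5*c - 6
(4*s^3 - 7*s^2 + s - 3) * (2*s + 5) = 8*s^4 + 6*s^3 - 33*s^2 - s - 15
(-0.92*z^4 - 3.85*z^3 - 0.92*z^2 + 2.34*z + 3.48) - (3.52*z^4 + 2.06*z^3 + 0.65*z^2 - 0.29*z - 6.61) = -4.44*z^4 - 5.91*z^3 - 1.57*z^2 + 2.63*z + 10.09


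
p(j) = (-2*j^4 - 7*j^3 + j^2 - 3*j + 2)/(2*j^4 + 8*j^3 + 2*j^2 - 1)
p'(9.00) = 0.00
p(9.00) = -0.95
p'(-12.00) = 0.00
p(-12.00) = -1.05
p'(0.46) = -30.56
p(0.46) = 0.21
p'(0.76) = -0.21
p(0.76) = -0.79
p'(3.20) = -0.02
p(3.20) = -0.89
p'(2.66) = -0.03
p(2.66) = -0.87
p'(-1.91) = -0.34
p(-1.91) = -1.47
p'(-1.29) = -0.95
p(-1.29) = -1.83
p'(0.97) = -0.06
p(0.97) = -0.82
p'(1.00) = -0.05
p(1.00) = -0.82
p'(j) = (-8*j^3 - 24*j^2 - 4*j)*(-2*j^4 - 7*j^3 + j^2 - 3*j + 2)/(2*j^4 + 8*j^3 + 2*j^2 - 1)^2 + (-8*j^3 - 21*j^2 + 2*j - 3)/(2*j^4 + 8*j^3 + 2*j^2 - 1) = (-2*j^6 - 12*j^5 - 4*j^4 + 40*j^3 - 21*j^2 - 10*j + 3)/(4*j^8 + 32*j^7 + 72*j^6 + 32*j^5 - 16*j^3 - 4*j^2 + 1)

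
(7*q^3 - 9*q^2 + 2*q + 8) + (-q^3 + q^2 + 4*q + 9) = 6*q^3 - 8*q^2 + 6*q + 17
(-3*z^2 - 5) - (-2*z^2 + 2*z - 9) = -z^2 - 2*z + 4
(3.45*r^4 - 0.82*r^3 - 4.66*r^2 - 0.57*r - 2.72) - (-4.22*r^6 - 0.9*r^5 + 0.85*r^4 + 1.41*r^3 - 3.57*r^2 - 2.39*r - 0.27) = 4.22*r^6 + 0.9*r^5 + 2.6*r^4 - 2.23*r^3 - 1.09*r^2 + 1.82*r - 2.45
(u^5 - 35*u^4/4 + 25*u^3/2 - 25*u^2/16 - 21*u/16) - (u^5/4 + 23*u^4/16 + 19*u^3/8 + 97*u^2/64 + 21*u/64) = 3*u^5/4 - 163*u^4/16 + 81*u^3/8 - 197*u^2/64 - 105*u/64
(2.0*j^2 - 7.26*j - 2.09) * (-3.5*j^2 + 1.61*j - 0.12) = -7.0*j^4 + 28.63*j^3 - 4.6136*j^2 - 2.4937*j + 0.2508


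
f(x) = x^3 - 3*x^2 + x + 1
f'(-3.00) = 46.00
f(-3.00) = -56.00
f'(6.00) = 73.00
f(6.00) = 115.00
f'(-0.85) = 8.27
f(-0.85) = -2.63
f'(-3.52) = 59.29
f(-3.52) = -83.31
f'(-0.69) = 6.57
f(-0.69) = -1.45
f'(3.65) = 19.07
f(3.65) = 13.31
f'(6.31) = 82.59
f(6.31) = 139.10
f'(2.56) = 5.30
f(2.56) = 0.68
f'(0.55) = -1.39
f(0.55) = 0.81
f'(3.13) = 11.61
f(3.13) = 5.40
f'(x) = 3*x^2 - 6*x + 1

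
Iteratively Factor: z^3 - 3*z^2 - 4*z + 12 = (z - 3)*(z^2 - 4) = (z - 3)*(z + 2)*(z - 2)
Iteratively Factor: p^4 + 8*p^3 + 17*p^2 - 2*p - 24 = (p - 1)*(p^3 + 9*p^2 + 26*p + 24) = (p - 1)*(p + 3)*(p^2 + 6*p + 8) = (p - 1)*(p + 2)*(p + 3)*(p + 4)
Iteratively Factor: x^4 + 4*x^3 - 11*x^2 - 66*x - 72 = (x - 4)*(x^3 + 8*x^2 + 21*x + 18) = (x - 4)*(x + 3)*(x^2 + 5*x + 6) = (x - 4)*(x + 2)*(x + 3)*(x + 3)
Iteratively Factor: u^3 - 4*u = (u + 2)*(u^2 - 2*u) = u*(u + 2)*(u - 2)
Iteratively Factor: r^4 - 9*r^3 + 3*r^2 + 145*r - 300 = (r - 5)*(r^3 - 4*r^2 - 17*r + 60) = (r - 5)*(r - 3)*(r^2 - r - 20) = (r - 5)*(r - 3)*(r + 4)*(r - 5)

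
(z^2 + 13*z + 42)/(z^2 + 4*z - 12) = (z + 7)/(z - 2)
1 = 1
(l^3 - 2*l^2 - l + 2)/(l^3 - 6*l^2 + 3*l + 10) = (l - 1)/(l - 5)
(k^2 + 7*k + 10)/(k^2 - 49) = (k^2 + 7*k + 10)/(k^2 - 49)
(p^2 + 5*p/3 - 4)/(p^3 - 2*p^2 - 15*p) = (p - 4/3)/(p*(p - 5))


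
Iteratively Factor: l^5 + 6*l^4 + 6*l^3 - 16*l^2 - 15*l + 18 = (l + 2)*(l^4 + 4*l^3 - 2*l^2 - 12*l + 9) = (l + 2)*(l + 3)*(l^3 + l^2 - 5*l + 3) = (l + 2)*(l + 3)^2*(l^2 - 2*l + 1) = (l - 1)*(l + 2)*(l + 3)^2*(l - 1)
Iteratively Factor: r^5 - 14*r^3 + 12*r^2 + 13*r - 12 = (r + 4)*(r^4 - 4*r^3 + 2*r^2 + 4*r - 3) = (r - 3)*(r + 4)*(r^3 - r^2 - r + 1) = (r - 3)*(r - 1)*(r + 4)*(r^2 - 1) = (r - 3)*(r - 1)^2*(r + 4)*(r + 1)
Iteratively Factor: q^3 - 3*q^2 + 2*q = (q - 1)*(q^2 - 2*q) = (q - 2)*(q - 1)*(q)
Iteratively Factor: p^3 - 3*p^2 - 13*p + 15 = (p - 1)*(p^2 - 2*p - 15) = (p - 1)*(p + 3)*(p - 5)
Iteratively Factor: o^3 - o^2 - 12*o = (o)*(o^2 - o - 12) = o*(o - 4)*(o + 3)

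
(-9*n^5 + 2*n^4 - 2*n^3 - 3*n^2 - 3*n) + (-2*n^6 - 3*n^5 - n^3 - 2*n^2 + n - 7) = -2*n^6 - 12*n^5 + 2*n^4 - 3*n^3 - 5*n^2 - 2*n - 7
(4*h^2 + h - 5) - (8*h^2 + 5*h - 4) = -4*h^2 - 4*h - 1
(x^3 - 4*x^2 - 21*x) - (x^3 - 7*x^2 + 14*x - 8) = 3*x^2 - 35*x + 8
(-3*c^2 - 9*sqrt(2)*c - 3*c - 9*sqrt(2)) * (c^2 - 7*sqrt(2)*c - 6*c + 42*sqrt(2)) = -3*c^4 + 15*c^3 + 12*sqrt(2)*c^3 - 60*sqrt(2)*c^2 + 144*c^2 - 630*c - 72*sqrt(2)*c - 756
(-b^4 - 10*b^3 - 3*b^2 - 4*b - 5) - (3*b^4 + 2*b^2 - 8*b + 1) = -4*b^4 - 10*b^3 - 5*b^2 + 4*b - 6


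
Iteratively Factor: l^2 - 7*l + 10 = (l - 2)*(l - 5)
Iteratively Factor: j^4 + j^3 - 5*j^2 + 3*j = (j)*(j^3 + j^2 - 5*j + 3) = j*(j - 1)*(j^2 + 2*j - 3) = j*(j - 1)^2*(j + 3)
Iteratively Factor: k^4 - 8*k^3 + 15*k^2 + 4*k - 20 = (k - 2)*(k^3 - 6*k^2 + 3*k + 10) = (k - 2)*(k + 1)*(k^2 - 7*k + 10) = (k - 5)*(k - 2)*(k + 1)*(k - 2)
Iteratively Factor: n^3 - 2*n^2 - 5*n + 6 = (n - 1)*(n^2 - n - 6) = (n - 1)*(n + 2)*(n - 3)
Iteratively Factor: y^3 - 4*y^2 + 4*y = (y)*(y^2 - 4*y + 4) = y*(y - 2)*(y - 2)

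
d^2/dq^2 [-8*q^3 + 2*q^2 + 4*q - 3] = 4 - 48*q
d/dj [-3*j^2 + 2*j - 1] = 2 - 6*j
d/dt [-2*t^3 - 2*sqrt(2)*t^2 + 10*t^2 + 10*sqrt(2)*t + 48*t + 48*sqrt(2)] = -6*t^2 - 4*sqrt(2)*t + 20*t + 10*sqrt(2) + 48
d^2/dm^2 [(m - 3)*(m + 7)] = 2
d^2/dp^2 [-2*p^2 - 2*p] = -4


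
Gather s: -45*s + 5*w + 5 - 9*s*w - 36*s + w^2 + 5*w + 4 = s*(-9*w - 81) + w^2 + 10*w + 9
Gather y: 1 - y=1 - y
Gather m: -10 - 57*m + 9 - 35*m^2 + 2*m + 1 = -35*m^2 - 55*m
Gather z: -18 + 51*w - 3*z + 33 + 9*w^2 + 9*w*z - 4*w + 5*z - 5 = 9*w^2 + 47*w + z*(9*w + 2) + 10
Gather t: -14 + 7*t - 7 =7*t - 21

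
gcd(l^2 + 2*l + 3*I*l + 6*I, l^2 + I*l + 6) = l + 3*I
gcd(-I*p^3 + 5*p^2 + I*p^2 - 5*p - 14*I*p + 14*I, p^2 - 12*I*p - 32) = 1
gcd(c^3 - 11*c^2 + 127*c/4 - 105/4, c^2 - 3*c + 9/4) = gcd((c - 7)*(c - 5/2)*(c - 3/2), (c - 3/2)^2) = c - 3/2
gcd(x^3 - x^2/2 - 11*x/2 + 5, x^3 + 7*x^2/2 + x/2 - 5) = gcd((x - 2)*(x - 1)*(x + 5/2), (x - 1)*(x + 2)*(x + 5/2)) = x^2 + 3*x/2 - 5/2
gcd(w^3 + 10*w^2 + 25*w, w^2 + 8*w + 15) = w + 5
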